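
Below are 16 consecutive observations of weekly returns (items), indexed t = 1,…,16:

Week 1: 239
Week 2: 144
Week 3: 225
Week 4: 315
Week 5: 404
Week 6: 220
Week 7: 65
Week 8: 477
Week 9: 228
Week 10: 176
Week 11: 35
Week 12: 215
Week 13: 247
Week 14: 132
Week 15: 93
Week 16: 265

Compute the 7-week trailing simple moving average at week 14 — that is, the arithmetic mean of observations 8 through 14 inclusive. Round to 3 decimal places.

215.714

Sum of periods 8–14: 477 + 228 + 176 + 35 + 215 + 247 + 132 = 1510
Divide by 7: 1510 / 7 = 215.714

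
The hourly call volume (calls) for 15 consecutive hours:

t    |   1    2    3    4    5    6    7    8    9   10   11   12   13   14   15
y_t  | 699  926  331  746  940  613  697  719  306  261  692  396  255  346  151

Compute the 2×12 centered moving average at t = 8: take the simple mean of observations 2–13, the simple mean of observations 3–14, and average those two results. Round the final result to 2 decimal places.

549.33

Sum over 2–13: 926 + 331 + 746 + 940 + 613 + 697 + 719 + 306 + 261 + 692 + 396 + 255 = 6882
Sum over 3–14: 331 + 746 + 940 + 613 + 697 + 719 + 306 + 261 + 692 + 396 + 255 + 346 = 6302
CMA at t=8 = (6882 + 6302) / (2·12) = 13184 / 24 = 549.33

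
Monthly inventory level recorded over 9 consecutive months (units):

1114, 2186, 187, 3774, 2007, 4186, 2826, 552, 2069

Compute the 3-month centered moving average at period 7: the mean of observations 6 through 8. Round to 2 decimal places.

Sum of periods 6–8: 4186 + 2826 + 552 = 7564
Divide by 3: 7564 / 3 = 2521.33

2521.33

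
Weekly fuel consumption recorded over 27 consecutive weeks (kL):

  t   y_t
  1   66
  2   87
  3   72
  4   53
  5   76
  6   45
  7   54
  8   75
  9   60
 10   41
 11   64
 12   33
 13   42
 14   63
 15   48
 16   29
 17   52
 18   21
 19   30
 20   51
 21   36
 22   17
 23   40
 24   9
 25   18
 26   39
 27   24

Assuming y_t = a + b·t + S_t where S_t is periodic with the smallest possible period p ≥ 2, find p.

6

First differences y_{t+1} − y_t: 21, -15, -19, 23, -31, 9, 21, -15, -19, 23, -31, 9, 21, -15, …
The difference pattern repeats every 6 terms and not for any smaller step, so p = 6.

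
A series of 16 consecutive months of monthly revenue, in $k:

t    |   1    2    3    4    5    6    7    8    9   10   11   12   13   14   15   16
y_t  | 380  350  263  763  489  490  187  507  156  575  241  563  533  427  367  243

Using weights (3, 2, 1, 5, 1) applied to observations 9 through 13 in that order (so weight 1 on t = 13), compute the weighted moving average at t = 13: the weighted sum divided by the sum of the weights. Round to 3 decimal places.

Weighted sum: 3·156 + 2·575 + 1·241 + 5·563 + 1·533 = 468 + 1150 + 241 + 2815 + 533 = 5207
Weight total: 3 + 2 + 1 + 5 + 1 = 12
WMA = 5207 / 12 = 433.917

433.917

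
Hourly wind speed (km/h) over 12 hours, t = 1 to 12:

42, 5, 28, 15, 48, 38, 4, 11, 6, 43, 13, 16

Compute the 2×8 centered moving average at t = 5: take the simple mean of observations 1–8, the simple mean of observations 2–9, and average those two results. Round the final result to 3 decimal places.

21.625

Sum over 1–8: 42 + 5 + 28 + 15 + 48 + 38 + 4 + 11 = 191
Sum over 2–9: 5 + 28 + 15 + 48 + 38 + 4 + 11 + 6 = 155
CMA at t=5 = (191 + 155) / (2·8) = 346 / 16 = 21.625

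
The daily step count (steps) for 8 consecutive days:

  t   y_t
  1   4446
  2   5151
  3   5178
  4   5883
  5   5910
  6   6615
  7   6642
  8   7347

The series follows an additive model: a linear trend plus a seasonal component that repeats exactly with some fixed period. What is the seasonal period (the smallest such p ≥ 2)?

First differences y_{t+1} − y_t: 705, 27, 705, 27, 705, 27, …
The difference pattern repeats every 2 terms and not for any smaller step, so p = 2.

2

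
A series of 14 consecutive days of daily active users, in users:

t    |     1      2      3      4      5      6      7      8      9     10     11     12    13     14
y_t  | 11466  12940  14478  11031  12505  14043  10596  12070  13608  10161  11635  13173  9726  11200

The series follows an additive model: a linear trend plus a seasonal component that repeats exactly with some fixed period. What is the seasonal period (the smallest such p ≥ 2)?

First differences y_{t+1} − y_t: 1474, 1538, -3447, 1474, 1538, -3447, 1474, 1538, …
The difference pattern repeats every 3 terms and not for any smaller step, so p = 3.

3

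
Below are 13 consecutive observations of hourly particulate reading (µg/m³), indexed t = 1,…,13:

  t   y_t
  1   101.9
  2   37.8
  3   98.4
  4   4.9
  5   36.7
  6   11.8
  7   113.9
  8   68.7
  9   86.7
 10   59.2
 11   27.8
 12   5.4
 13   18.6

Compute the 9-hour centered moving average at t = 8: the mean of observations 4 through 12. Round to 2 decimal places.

46.12

Sum of periods 4–12: 4.9 + 36.7 + 11.8 + 113.9 + 68.7 + 86.7 + 59.2 + 27.8 + 5.4 = 415.1
Divide by 9: 415.1 / 9 = 46.12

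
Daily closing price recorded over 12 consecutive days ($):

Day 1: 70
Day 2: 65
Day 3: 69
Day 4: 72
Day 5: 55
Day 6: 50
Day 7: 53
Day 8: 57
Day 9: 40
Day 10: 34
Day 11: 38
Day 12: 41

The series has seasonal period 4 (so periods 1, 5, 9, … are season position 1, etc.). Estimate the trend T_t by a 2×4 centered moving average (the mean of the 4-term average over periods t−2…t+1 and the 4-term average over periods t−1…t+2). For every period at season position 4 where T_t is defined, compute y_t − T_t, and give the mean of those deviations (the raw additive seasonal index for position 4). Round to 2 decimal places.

Season position 4 occurs at t = 4, 8 (where T_t is defined).
t=4: T_4 = 63.3750; y_4 − T_4 = 72 − 63.3750 = 8.6250
t=8: T_8 = 48.0000; y_8 − T_8 = 57 − 48.0000 = 9.0000
Mean deviation: (8.6250 + 9.0000) / 2 = 8.81

8.81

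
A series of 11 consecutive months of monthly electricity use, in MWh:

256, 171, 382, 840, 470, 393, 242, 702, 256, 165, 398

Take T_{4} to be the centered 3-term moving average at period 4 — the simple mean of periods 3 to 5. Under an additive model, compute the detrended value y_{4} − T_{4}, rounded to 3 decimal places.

Trend T_4 = (382 + 840 + 470) / 3 = 1692/3 = 564.00000
Detrended value: 840 − 564.00000 = 276.000

276.000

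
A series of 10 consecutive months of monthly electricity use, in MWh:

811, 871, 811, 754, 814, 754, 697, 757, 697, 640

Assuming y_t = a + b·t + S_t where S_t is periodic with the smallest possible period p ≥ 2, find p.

3

First differences y_{t+1} − y_t: 60, -60, -57, 60, -60, -57, 60, -60, …
The difference pattern repeats every 3 terms and not for any smaller step, so p = 3.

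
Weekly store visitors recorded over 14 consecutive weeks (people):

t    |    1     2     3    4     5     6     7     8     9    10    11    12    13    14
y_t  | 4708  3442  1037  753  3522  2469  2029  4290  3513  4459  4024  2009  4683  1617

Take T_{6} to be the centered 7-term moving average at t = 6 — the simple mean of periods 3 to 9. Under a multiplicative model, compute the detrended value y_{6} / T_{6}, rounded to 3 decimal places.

Trend T_6 = (1037 + 753 + 3522 + 2469 + 2029 + 4290 + 3513) / 7 = 17613/7 = 2516.14286
Ratio to trend: 2469 / 2516.14286 = 0.981

0.981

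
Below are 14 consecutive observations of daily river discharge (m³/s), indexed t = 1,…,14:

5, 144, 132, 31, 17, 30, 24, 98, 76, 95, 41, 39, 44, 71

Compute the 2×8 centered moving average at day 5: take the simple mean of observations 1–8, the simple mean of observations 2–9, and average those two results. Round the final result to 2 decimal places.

64.56

Sum over 1–8: 5 + 144 + 132 + 31 + 17 + 30 + 24 + 98 = 481
Sum over 2–9: 144 + 132 + 31 + 17 + 30 + 24 + 98 + 76 = 552
CMA at t=5 = (481 + 552) / (2·8) = 1033 / 16 = 64.56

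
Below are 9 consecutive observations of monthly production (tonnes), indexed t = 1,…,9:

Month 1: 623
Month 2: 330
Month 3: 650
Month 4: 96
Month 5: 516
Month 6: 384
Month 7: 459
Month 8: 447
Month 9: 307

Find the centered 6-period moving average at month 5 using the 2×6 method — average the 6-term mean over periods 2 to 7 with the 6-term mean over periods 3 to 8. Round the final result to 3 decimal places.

Sum over 2–7: 330 + 650 + 96 + 516 + 384 + 459 = 2435
Sum over 3–8: 650 + 96 + 516 + 384 + 459 + 447 = 2552
CMA at t=5 = (2435 + 2552) / (2·6) = 4987 / 12 = 415.583

415.583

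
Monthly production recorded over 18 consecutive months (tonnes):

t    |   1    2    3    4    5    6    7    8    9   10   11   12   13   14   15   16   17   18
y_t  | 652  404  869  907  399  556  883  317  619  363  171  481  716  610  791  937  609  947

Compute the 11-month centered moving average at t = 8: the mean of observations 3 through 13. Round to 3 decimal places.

571.000

Sum of periods 3–13: 869 + 907 + 399 + 556 + 883 + 317 + 619 + 363 + 171 + 481 + 716 = 6281
Divide by 11: 6281 / 11 = 571.000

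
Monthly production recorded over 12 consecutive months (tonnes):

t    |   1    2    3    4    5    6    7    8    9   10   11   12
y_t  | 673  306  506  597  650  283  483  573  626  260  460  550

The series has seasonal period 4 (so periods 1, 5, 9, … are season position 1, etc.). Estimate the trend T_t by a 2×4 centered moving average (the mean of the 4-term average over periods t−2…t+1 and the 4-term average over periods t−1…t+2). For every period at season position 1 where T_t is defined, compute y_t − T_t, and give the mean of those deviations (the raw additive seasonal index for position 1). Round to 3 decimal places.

Season position 1 occurs at t = 5, 9 (where T_t is defined).
t=5: T_5 = 506.12500; y_5 − T_5 = 650 − 506.12500 = 143.87500
t=9: T_9 = 482.62500; y_9 − T_9 = 626 − 482.62500 = 143.37500
Mean deviation: (143.87500 + 143.37500) / 2 = 143.625

143.625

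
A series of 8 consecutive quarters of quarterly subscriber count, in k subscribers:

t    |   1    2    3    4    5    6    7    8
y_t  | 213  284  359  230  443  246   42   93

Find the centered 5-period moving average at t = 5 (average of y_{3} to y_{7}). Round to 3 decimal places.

Sum of periods 3–7: 359 + 230 + 443 + 246 + 42 = 1320
Divide by 5: 1320 / 5 = 264.000

264.000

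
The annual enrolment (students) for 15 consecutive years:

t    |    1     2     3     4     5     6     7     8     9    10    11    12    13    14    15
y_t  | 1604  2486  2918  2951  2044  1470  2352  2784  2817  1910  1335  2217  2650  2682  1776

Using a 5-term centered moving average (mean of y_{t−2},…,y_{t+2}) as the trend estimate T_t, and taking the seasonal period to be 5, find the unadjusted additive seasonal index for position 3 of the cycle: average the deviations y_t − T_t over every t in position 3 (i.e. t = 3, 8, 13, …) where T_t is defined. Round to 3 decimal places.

517.600

Season position 3 occurs at t = 3, 8, 13 (where T_t is defined).
t=3: T_3 = 2400.60000; y_3 − T_3 = 2918 − 2400.60000 = 517.40000
t=8: T_8 = 2266.60000; y_8 − T_8 = 2784 − 2266.60000 = 517.40000
t=13: T_13 = 2132.00000; y_13 − T_13 = 2650 − 2132.00000 = 518.00000
Mean deviation: (517.40000 + 517.40000 + 518.00000) / 3 = 517.600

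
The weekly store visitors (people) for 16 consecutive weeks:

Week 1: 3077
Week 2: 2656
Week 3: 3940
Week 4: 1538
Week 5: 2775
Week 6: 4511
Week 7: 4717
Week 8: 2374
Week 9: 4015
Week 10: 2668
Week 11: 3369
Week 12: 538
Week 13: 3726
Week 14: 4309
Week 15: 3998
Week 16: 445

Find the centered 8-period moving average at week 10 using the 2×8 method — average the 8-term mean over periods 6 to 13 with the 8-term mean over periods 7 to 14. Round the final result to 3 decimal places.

Sum over 6–13: 4511 + 4717 + 2374 + 4015 + 2668 + 3369 + 538 + 3726 = 25918
Sum over 7–14: 4717 + 2374 + 4015 + 2668 + 3369 + 538 + 3726 + 4309 = 25716
CMA at t=10 = (25918 + 25716) / (2·8) = 51634 / 16 = 3227.125

3227.125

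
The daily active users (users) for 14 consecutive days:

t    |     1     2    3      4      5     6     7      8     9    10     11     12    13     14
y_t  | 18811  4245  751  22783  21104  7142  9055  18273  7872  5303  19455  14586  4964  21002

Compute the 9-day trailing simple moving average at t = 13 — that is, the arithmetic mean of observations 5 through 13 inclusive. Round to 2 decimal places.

11972.67

Sum of periods 5–13: 21104 + 7142 + 9055 + 18273 + 7872 + 5303 + 19455 + 14586 + 4964 = 107754
Divide by 9: 107754 / 9 = 11972.67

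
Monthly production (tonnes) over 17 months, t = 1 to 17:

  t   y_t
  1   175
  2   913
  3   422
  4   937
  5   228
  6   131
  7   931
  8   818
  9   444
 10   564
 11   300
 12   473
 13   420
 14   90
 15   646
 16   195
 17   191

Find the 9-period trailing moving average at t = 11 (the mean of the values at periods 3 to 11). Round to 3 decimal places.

Sum of periods 3–11: 422 + 937 + 228 + 131 + 931 + 818 + 444 + 564 + 300 = 4775
Divide by 9: 4775 / 9 = 530.556

530.556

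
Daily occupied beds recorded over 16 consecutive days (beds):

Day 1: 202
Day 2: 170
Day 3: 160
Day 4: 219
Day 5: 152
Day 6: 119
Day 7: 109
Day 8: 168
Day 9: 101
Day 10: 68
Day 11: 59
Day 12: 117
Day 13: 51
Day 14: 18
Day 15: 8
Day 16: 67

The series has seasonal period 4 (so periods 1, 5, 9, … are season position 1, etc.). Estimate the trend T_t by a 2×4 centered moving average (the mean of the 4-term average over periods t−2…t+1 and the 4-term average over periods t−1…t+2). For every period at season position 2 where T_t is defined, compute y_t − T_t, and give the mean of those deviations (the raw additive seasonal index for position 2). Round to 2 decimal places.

-24.42

Season position 2 occurs at t = 6, 10, 14 (where T_t is defined).
t=6: T_6 = 143.3750; y_6 − T_6 = 119 − 143.3750 = -24.3750
t=10: T_10 = 92.6250; y_10 − T_10 = 68 − 92.6250 = -24.6250
t=14: T_14 = 42.2500; y_14 − T_14 = 18 − 42.2500 = -24.2500
Mean deviation: (-24.3750 + -24.6250 + -24.2500) / 3 = -24.42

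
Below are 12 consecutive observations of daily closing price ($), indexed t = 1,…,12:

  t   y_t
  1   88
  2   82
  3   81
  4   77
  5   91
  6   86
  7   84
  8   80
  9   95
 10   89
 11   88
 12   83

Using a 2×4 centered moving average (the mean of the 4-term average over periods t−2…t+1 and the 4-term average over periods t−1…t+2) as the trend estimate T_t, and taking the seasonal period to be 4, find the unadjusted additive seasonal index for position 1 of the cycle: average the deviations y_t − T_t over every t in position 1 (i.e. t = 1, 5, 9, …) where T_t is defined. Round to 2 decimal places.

Season position 1 occurs at t = 5, 9 (where T_t is defined).
t=5: T_5 = 84.1250; y_5 − T_5 = 91 − 84.1250 = 6.8750
t=9: T_9 = 87.5000; y_9 − T_9 = 95 − 87.5000 = 7.5000
Mean deviation: (6.8750 + 7.5000) / 2 = 7.19

7.19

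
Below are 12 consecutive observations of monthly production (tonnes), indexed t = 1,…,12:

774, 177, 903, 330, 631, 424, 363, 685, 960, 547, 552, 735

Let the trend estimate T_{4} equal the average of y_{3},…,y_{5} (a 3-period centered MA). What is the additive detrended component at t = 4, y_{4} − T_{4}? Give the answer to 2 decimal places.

Trend T_4 = (903 + 330 + 631) / 3 = 1864/3 = 621.3333
Detrended value: 330 − 621.3333 = -291.33

-291.33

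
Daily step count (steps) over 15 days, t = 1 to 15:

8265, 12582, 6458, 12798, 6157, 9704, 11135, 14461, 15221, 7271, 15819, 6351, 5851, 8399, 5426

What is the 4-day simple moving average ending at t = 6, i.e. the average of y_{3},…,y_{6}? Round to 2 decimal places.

8779.25

Sum of periods 3–6: 6458 + 12798 + 6157 + 9704 = 35117
Divide by 4: 35117 / 4 = 8779.25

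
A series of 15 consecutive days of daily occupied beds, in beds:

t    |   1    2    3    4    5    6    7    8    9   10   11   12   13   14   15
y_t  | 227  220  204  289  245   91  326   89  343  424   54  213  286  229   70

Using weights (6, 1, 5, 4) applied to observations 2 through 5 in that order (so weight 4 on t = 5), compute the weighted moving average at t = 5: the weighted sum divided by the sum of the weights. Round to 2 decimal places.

246.81

Weighted sum: 6·220 + 1·204 + 5·289 + 4·245 = 1320 + 204 + 1445 + 980 = 3949
Weight total: 6 + 1 + 5 + 4 = 16
WMA = 3949 / 16 = 246.81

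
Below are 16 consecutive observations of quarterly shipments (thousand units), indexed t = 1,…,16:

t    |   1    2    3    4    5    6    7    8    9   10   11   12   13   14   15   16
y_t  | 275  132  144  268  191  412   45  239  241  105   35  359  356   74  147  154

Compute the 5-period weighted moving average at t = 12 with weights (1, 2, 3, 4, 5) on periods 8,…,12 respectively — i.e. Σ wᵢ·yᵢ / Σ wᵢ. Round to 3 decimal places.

Weighted sum: 1·239 + 2·241 + 3·105 + 4·35 + 5·359 = 239 + 482 + 315 + 140 + 1795 = 2971
Weight total: 1 + 2 + 3 + 4 + 5 = 15
WMA = 2971 / 15 = 198.067

198.067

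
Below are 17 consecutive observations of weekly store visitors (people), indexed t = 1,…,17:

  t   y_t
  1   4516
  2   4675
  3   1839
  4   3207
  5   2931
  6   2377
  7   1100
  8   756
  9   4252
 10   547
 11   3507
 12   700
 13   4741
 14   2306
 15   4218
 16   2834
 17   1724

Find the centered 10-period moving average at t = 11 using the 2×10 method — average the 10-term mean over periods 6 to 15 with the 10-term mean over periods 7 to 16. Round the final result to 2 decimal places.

Sum over 6–15: 2377 + 1100 + 756 + 4252 + 547 + 3507 + 700 + 4741 + 2306 + 4218 = 24504
Sum over 7–16: 1100 + 756 + 4252 + 547 + 3507 + 700 + 4741 + 2306 + 4218 + 2834 = 24961
CMA at t=11 = (24504 + 24961) / (2·10) = 49465 / 20 = 2473.25

2473.25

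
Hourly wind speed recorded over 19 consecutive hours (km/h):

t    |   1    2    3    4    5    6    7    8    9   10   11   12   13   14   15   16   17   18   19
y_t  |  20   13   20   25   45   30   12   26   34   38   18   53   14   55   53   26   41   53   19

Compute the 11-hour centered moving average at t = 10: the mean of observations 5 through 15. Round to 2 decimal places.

34.36

Sum of periods 5–15: 45 + 30 + 12 + 26 + 34 + 38 + 18 + 53 + 14 + 55 + 53 = 378
Divide by 11: 378 / 11 = 34.36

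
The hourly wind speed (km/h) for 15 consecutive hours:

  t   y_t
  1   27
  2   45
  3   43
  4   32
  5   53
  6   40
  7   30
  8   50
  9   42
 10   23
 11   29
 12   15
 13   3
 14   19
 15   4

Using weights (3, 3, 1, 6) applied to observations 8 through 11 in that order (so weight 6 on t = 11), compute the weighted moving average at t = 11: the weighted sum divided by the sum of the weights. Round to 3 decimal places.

Weighted sum: 3·50 + 3·42 + 1·23 + 6·29 = 150 + 126 + 23 + 174 = 473
Weight total: 3 + 3 + 1 + 6 = 13
WMA = 473 / 13 = 36.385

36.385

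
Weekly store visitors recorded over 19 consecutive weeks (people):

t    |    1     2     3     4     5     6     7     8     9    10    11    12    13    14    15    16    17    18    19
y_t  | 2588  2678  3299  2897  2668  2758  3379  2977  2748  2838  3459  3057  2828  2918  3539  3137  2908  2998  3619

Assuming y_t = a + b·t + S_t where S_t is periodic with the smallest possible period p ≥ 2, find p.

First differences y_{t+1} − y_t: 90, 621, -402, -229, 90, 621, -402, -229, 90, 621, …
The difference pattern repeats every 4 terms and not for any smaller step, so p = 4.

4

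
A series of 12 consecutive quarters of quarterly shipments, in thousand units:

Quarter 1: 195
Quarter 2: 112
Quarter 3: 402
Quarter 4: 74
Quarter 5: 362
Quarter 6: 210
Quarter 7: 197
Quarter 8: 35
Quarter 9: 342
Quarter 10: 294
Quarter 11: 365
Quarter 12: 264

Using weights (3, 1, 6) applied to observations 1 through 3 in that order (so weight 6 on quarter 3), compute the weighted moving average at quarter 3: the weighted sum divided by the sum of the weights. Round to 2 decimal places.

Weighted sum: 3·195 + 1·112 + 6·402 = 585 + 112 + 2412 = 3109
Weight total: 3 + 1 + 6 = 10
WMA = 3109 / 10 = 310.90

310.90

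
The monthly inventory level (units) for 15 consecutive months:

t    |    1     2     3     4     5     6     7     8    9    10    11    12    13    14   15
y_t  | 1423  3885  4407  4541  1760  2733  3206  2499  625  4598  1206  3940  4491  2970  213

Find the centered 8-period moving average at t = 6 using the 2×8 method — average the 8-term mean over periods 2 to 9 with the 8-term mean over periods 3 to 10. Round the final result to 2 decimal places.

Sum over 2–9: 3885 + 4407 + 4541 + 1760 + 2733 + 3206 + 2499 + 625 = 23656
Sum over 3–10: 4407 + 4541 + 1760 + 2733 + 3206 + 2499 + 625 + 4598 = 24369
CMA at t=6 = (23656 + 24369) / (2·8) = 48025 / 16 = 3001.56

3001.56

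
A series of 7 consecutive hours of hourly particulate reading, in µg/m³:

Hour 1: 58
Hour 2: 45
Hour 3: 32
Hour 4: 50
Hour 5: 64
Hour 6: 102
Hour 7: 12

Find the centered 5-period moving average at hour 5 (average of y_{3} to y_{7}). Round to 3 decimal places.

52.000

Sum of periods 3–7: 32 + 50 + 64 + 102 + 12 = 260
Divide by 5: 260 / 5 = 52.000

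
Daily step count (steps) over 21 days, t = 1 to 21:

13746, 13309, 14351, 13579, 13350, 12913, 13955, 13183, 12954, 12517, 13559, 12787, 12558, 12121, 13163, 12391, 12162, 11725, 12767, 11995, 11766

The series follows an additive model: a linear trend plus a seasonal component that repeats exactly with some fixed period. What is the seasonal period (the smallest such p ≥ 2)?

First differences y_{t+1} − y_t: -437, 1042, -772, -229, -437, 1042, -772, -229, -437, 1042, …
The difference pattern repeats every 4 terms and not for any smaller step, so p = 4.

4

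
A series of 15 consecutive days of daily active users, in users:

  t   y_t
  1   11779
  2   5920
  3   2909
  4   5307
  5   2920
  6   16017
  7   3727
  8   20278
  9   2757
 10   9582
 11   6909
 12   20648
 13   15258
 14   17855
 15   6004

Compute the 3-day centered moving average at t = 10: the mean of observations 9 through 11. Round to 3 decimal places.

6416.000

Sum of periods 9–11: 2757 + 9582 + 6909 = 19248
Divide by 3: 19248 / 3 = 6416.000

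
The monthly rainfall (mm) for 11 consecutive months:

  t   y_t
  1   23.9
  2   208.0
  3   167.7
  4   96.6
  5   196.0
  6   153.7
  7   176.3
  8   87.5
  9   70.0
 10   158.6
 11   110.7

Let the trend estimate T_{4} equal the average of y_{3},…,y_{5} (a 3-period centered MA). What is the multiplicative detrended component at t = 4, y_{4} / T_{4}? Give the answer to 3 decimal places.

0.630

Trend T_4 = (167.7 + 96.6 + 196.0) / 3 = 460.3/3 = 153.43333
Ratio to trend: 96.6 / 153.43333 = 0.630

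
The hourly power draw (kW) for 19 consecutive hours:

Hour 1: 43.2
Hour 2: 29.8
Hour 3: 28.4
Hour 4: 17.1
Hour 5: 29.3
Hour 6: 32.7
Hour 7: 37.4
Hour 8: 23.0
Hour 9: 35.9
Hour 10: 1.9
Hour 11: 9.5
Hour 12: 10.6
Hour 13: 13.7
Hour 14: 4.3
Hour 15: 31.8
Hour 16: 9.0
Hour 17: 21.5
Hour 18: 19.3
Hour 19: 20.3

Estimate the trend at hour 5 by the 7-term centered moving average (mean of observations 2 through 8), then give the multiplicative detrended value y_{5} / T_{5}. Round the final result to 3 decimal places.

1.037

Trend T_5 = (29.8 + 28.4 + 17.1 + 29.3 + 32.7 + 37.4 + 23.0) / 7 = 197.7/7 = 28.24286
Ratio to trend: 29.3 / 28.24286 = 1.037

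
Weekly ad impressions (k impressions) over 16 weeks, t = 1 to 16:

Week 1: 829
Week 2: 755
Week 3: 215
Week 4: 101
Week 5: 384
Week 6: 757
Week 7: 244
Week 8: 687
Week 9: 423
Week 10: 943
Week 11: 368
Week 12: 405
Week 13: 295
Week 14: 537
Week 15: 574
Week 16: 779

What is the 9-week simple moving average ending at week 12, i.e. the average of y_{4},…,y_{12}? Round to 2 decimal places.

Sum of periods 4–12: 101 + 384 + 757 + 244 + 687 + 423 + 943 + 368 + 405 = 4312
Divide by 9: 4312 / 9 = 479.11

479.11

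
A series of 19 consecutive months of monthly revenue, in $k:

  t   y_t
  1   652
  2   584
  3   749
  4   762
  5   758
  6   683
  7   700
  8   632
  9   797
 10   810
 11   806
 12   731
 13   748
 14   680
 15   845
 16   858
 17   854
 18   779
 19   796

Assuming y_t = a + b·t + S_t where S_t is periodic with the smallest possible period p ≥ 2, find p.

First differences y_{t+1} − y_t: -68, 165, 13, -4, -75, 17, -68, 165, 13, -4, -75, 17, -68, 165, …
The difference pattern repeats every 6 terms and not for any smaller step, so p = 6.

6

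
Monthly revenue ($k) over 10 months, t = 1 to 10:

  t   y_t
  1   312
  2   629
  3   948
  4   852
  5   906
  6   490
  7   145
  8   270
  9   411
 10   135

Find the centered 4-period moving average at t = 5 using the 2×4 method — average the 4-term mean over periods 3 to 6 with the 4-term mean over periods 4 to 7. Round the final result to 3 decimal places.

Sum over 3–6: 948 + 852 + 906 + 490 = 3196
Sum over 4–7: 852 + 906 + 490 + 145 = 2393
CMA at t=5 = (3196 + 2393) / (2·4) = 5589 / 8 = 698.625

698.625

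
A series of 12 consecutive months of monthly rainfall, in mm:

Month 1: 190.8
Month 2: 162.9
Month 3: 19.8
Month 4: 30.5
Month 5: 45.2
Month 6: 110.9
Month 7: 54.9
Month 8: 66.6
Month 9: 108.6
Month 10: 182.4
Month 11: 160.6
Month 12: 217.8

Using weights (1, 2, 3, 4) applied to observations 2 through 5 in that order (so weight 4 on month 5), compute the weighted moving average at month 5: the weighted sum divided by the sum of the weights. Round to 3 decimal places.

Weighted sum: 1·162.9 + 2·19.8 + 3·30.5 + 4·45.2 = 162.9 + 39.6 + 91.5 + 180.8 = 474.8
Weight total: 1 + 2 + 3 + 4 = 10
WMA = 474.8 / 10 = 47.480

47.480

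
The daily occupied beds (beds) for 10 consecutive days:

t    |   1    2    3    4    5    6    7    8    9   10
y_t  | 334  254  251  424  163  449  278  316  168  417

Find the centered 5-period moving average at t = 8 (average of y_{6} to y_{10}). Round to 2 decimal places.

325.60

Sum of periods 6–10: 449 + 278 + 316 + 168 + 417 = 1628
Divide by 5: 1628 / 5 = 325.60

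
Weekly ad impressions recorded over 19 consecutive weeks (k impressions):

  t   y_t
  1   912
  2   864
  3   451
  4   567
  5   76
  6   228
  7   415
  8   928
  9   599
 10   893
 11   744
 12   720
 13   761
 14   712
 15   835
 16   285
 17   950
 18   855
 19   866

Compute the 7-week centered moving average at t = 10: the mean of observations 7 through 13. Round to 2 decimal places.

722.86

Sum of periods 7–13: 415 + 928 + 599 + 893 + 744 + 720 + 761 = 5060
Divide by 7: 5060 / 7 = 722.86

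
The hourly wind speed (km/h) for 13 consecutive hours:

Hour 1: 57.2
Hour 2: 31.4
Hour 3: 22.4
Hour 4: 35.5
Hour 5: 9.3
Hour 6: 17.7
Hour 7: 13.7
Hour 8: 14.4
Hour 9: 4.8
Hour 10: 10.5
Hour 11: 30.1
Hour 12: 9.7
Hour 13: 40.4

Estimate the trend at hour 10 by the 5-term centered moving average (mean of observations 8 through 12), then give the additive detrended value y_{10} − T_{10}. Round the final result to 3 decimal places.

Trend T_10 = (14.4 + 4.8 + 10.5 + 30.1 + 9.7) / 5 = 69.5/5 = 13.90000
Detrended value: 10.5 − 13.90000 = -3.400

-3.400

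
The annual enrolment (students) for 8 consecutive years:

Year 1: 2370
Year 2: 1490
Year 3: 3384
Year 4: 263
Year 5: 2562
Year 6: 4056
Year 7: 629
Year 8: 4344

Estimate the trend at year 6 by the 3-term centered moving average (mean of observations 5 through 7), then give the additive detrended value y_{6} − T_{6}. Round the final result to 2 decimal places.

Trend T_6 = (2562 + 4056 + 629) / 3 = 7247/3 = 2415.6667
Detrended value: 4056 − 2415.6667 = 1640.33

1640.33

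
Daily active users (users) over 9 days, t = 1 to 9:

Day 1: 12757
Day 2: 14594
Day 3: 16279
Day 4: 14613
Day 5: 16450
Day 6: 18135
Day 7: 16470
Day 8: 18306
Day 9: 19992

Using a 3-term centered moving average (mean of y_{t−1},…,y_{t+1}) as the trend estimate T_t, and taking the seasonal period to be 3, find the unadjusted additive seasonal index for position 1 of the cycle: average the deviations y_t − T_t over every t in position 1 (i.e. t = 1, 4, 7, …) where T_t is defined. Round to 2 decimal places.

Season position 1 occurs at t = 4, 7 (where T_t is defined).
t=4: T_4 = 15780.6667; y_4 − T_4 = 14613 − 15780.6667 = -1167.6667
t=7: T_7 = 17637.0000; y_7 − T_7 = 16470 − 17637.0000 = -1167.0000
Mean deviation: (-1167.6667 + -1167.0000) / 2 = -1167.33

-1167.33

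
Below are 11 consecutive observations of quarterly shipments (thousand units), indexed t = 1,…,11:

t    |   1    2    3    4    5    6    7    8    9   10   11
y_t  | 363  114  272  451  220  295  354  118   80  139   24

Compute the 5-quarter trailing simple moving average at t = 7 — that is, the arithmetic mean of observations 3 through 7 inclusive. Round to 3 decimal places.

318.400

Sum of periods 3–7: 272 + 451 + 220 + 295 + 354 = 1592
Divide by 5: 1592 / 5 = 318.400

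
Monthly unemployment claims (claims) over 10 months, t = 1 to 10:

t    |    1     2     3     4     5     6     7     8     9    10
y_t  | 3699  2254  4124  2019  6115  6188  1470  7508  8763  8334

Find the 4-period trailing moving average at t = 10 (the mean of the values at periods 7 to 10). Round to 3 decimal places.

6518.750

Sum of periods 7–10: 1470 + 7508 + 8763 + 8334 = 26075
Divide by 4: 26075 / 4 = 6518.750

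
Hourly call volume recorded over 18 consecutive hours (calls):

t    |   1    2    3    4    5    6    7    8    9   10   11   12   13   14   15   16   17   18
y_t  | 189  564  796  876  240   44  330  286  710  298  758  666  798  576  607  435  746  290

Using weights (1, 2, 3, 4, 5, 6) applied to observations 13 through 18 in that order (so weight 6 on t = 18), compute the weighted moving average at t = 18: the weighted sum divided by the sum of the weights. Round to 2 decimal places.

522.90

Weighted sum: 1·798 + 2·576 + 3·607 + 4·435 + 5·746 + 6·290 = 798 + 1152 + 1821 + 1740 + 3730 + 1740 = 10981
Weight total: 1 + 2 + 3 + 4 + 5 + 6 = 21
WMA = 10981 / 21 = 522.90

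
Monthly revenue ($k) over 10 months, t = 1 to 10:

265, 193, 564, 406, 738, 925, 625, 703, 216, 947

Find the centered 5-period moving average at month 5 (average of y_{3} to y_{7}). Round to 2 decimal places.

Sum of periods 3–7: 564 + 406 + 738 + 925 + 625 = 3258
Divide by 5: 3258 / 5 = 651.60

651.60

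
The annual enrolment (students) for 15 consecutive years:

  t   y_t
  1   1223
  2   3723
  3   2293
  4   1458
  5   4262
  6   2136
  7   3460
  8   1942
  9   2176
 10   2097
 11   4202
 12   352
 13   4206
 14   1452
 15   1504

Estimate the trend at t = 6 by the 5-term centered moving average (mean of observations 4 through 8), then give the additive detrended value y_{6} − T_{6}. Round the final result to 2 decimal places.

Trend T_6 = (1458 + 4262 + 2136 + 3460 + 1942) / 5 = 13258/5 = 2651.6000
Detrended value: 2136 − 2651.6000 = -515.60

-515.60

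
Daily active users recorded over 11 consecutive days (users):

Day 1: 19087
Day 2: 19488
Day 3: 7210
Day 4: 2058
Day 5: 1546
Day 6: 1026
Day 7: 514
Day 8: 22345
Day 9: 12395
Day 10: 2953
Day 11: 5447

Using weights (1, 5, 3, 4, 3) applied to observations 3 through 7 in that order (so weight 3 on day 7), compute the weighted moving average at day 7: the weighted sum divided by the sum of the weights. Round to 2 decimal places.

Weighted sum: 1·7210 + 5·2058 + 3·1546 + 4·1026 + 3·514 = 7210 + 10290 + 4638 + 4104 + 1542 = 27784
Weight total: 1 + 5 + 3 + 4 + 3 = 16
WMA = 27784 / 16 = 1736.50

1736.50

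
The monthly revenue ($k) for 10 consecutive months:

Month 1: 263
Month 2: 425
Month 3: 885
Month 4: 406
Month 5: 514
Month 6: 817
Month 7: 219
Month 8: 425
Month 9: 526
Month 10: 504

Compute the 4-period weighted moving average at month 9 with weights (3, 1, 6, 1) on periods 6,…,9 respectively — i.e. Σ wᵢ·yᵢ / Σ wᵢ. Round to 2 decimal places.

522.36

Weighted sum: 3·817 + 1·219 + 6·425 + 1·526 = 2451 + 219 + 2550 + 526 = 5746
Weight total: 3 + 1 + 6 + 1 = 11
WMA = 5746 / 11 = 522.36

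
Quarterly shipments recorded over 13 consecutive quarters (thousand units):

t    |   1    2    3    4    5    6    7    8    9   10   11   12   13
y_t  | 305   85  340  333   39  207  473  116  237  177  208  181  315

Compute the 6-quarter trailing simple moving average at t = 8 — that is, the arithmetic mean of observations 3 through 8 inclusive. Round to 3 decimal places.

Sum of periods 3–8: 340 + 333 + 39 + 207 + 473 + 116 = 1508
Divide by 6: 1508 / 6 = 251.333

251.333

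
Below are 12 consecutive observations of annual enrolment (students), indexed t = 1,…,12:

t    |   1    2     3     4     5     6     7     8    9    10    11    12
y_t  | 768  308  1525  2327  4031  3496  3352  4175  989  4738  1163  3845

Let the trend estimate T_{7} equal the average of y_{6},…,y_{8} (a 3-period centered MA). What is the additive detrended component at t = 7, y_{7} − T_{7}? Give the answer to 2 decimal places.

Trend T_7 = (3496 + 3352 + 4175) / 3 = 11023/3 = 3674.3333
Detrended value: 3352 − 3674.3333 = -322.33

-322.33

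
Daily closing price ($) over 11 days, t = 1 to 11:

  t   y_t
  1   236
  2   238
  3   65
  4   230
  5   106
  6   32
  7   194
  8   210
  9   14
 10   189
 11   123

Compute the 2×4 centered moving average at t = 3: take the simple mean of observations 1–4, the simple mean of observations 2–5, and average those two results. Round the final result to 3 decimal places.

176.000

Sum over 1–4: 236 + 238 + 65 + 230 = 769
Sum over 2–5: 238 + 65 + 230 + 106 = 639
CMA at t=3 = (769 + 639) / (2·4) = 1408 / 8 = 176.000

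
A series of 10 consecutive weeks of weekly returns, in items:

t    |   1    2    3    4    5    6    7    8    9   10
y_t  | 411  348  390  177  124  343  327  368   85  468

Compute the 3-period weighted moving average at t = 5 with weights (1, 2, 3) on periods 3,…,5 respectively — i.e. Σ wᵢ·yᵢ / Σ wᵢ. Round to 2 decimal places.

186.00

Weighted sum: 1·390 + 2·177 + 3·124 = 390 + 354 + 372 = 1116
Weight total: 1 + 2 + 3 = 6
WMA = 1116 / 6 = 186.00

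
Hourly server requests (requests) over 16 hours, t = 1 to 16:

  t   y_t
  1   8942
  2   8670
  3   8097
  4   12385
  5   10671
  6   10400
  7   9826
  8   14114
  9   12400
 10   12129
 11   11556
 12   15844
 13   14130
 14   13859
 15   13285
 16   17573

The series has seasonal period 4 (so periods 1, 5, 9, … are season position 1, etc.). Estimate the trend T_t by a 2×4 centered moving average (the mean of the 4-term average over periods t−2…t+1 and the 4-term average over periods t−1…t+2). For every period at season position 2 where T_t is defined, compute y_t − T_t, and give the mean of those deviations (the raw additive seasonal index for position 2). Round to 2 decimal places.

-636.75

Season position 2 occurs at t = 6, 10, 14 (where T_t is defined).
t=6: T_6 = 11036.6250; y_6 − T_6 = 10400 − 11036.6250 = -636.6250
t=10: T_10 = 12766.0000; y_10 − T_10 = 12129 − 12766.0000 = -637.0000
t=14: T_14 = 14495.6250; y_14 − T_14 = 13859 − 14495.6250 = -636.6250
Mean deviation: (-636.6250 + -637.0000 + -636.6250) / 3 = -636.75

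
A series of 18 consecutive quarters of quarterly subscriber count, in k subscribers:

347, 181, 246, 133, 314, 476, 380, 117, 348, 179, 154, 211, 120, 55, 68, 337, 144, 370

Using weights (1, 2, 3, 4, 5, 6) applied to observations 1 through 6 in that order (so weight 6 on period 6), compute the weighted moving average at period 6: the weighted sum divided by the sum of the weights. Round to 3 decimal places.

Weighted sum: 1·347 + 2·181 + 3·246 + 4·133 + 5·314 + 6·476 = 347 + 362 + 738 + 532 + 1570 + 2856 = 6405
Weight total: 1 + 2 + 3 + 4 + 5 + 6 = 21
WMA = 6405 / 21 = 305.000

305.000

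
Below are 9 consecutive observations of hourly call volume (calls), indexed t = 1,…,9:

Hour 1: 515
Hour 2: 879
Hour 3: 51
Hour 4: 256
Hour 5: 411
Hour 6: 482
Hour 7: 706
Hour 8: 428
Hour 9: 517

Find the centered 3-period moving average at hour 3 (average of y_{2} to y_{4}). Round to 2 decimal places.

395.33

Sum of periods 2–4: 879 + 51 + 256 = 1186
Divide by 3: 1186 / 3 = 395.33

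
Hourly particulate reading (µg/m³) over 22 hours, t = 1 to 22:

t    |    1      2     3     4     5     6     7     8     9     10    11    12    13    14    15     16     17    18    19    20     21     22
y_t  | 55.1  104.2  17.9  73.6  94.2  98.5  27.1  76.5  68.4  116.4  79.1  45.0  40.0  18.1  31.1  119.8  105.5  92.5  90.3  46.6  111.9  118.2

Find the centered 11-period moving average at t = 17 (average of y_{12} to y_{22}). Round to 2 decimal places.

Sum of periods 12–22: 45.0 + 40.0 + 18.1 + 31.1 + 119.8 + 105.5 + 92.5 + 90.3 + 46.6 + 111.9 + 118.2 = 819.0
Divide by 11: 819.0 / 11 = 74.45

74.45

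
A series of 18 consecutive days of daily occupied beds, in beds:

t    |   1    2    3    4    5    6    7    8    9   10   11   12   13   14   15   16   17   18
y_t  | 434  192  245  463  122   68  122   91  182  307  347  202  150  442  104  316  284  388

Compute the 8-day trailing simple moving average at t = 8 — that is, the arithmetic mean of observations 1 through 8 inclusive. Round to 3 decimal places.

217.125

Sum of periods 1–8: 434 + 192 + 245 + 463 + 122 + 68 + 122 + 91 = 1737
Divide by 8: 1737 / 8 = 217.125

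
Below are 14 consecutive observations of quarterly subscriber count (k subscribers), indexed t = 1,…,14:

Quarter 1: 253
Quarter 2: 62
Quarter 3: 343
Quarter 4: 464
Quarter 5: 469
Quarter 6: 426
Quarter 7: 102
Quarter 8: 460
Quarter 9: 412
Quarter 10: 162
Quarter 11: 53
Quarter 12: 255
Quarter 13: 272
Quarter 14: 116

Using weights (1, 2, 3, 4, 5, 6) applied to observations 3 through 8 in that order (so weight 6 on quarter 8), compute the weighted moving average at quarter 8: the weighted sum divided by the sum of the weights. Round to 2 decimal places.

Weighted sum: 1·343 + 2·464 + 3·469 + 4·426 + 5·102 + 6·460 = 343 + 928 + 1407 + 1704 + 510 + 2760 = 7652
Weight total: 1 + 2 + 3 + 4 + 5 + 6 = 21
WMA = 7652 / 21 = 364.38

364.38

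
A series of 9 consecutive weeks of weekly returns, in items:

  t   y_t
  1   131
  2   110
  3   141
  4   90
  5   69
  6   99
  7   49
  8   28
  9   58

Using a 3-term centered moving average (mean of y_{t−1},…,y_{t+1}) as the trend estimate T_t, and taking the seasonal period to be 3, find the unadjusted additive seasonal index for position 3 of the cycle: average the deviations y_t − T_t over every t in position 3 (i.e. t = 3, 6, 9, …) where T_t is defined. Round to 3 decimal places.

Season position 3 occurs at t = 3, 6 (where T_t is defined).
t=3: T_3 = 113.66667; y_3 − T_3 = 141 − 113.66667 = 27.33333
t=6: T_6 = 72.33333; y_6 − T_6 = 99 − 72.33333 = 26.66667
Mean deviation: (27.33333 + 26.66667) / 2 = 27.000

27.000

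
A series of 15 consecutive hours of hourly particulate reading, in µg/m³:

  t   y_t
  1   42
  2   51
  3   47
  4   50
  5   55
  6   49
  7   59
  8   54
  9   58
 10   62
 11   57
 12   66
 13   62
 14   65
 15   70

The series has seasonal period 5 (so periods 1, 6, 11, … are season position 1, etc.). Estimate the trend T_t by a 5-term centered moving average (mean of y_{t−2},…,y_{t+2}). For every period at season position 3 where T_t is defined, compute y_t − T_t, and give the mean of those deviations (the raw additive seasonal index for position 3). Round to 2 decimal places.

Season position 3 occurs at t = 3, 8, 13 (where T_t is defined).
t=3: T_3 = 49.0000; y_3 − T_3 = 47 − 49.0000 = -2.0000
t=8: T_8 = 56.4000; y_8 − T_8 = 54 − 56.4000 = -2.4000
t=13: T_13 = 64.0000; y_13 − T_13 = 62 − 64.0000 = -2.0000
Mean deviation: (-2.0000 + -2.4000 + -2.0000) / 3 = -2.13

-2.13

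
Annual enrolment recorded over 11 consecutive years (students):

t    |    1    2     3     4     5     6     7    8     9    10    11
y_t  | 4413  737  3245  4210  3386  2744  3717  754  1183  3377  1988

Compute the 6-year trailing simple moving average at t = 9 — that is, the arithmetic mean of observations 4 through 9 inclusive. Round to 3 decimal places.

Sum of periods 4–9: 4210 + 3386 + 2744 + 3717 + 754 + 1183 = 15994
Divide by 6: 15994 / 6 = 2665.667

2665.667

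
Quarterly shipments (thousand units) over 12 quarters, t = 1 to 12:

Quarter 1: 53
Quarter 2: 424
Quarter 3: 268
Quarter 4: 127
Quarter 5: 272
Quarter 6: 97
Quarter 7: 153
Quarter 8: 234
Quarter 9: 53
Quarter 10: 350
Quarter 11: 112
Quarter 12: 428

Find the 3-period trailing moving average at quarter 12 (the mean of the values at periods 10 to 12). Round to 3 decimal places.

296.667

Sum of periods 10–12: 350 + 112 + 428 = 890
Divide by 3: 890 / 3 = 296.667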